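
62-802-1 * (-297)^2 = -88949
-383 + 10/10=-382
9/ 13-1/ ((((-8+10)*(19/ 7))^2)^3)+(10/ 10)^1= 66239071011/ 39142172992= 1.69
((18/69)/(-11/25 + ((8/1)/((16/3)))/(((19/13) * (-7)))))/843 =-13300/25212163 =-0.00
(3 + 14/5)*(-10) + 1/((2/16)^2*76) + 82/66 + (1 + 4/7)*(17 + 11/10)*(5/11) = -377339/8778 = -42.99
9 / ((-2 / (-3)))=27 / 2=13.50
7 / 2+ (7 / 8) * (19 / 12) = 4.89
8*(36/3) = 96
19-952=-933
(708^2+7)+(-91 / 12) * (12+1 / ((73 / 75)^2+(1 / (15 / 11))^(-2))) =501177.30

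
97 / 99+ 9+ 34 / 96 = 16369 / 1584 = 10.33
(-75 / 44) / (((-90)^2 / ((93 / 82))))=-31 / 129888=-0.00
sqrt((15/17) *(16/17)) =4 *sqrt(15)/17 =0.91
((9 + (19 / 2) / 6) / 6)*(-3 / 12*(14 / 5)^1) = -889 / 720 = -1.23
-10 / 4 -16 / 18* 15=-95 / 6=-15.83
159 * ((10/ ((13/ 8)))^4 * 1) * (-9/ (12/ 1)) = -4884480000/ 28561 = -171019.22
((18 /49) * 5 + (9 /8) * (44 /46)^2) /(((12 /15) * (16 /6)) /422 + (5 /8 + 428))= 1881035460 /281318357873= 0.01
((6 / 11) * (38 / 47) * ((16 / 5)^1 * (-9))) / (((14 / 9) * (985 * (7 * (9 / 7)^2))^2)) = -4256 / 67716853875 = -0.00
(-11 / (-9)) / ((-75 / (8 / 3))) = -88 / 2025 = -0.04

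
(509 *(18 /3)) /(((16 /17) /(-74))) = -960483 /4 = -240120.75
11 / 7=1.57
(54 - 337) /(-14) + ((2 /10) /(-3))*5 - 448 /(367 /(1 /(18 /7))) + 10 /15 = 928211 /46242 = 20.07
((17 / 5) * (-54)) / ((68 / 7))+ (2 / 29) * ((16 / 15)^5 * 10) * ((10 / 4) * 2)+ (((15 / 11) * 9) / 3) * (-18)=-1701010637 / 19379250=-87.77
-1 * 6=-6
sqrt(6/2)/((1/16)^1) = 16 * sqrt(3) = 27.71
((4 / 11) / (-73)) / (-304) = 1 / 61028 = 0.00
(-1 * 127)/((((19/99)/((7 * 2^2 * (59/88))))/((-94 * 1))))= 22186773/19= 1167724.89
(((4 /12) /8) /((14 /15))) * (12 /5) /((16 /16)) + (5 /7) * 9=183 /28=6.54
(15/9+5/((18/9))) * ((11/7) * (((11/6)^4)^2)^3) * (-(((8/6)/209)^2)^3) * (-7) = 1528977261210363657275/238051238694423861430738944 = 0.00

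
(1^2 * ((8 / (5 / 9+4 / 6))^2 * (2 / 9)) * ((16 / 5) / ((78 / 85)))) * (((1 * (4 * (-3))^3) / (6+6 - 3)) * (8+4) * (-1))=120324096 / 1573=76493.39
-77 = -77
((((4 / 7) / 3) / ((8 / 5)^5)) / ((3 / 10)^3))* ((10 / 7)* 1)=1953125 / 2032128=0.96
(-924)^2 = 853776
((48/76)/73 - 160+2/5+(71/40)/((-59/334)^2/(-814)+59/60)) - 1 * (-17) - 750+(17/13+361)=-63813059908523632/120748639369345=-528.48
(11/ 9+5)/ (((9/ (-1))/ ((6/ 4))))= -28/ 27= -1.04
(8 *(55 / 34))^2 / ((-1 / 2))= -96800 / 289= -334.95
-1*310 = -310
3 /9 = 0.33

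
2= 2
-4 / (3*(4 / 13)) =-13 / 3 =-4.33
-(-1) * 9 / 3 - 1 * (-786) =789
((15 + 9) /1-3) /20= 21 /20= 1.05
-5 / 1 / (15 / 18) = -6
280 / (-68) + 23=321 / 17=18.88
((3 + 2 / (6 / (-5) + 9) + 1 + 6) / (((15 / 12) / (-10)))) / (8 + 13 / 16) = -51200 / 5499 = -9.31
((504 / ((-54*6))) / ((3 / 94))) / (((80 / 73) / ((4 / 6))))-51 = -65327 / 810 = -80.65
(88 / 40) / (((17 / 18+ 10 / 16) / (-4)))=-3168 / 565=-5.61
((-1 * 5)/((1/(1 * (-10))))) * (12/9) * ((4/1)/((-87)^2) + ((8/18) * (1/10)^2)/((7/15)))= 106520/158949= 0.67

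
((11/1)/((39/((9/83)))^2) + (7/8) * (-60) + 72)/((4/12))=136216791/2328482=58.50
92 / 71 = 1.30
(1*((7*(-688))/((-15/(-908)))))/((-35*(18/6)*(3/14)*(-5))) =-8745856/3375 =-2591.36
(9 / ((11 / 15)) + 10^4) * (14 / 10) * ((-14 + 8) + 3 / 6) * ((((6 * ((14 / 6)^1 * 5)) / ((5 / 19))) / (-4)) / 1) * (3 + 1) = 20507137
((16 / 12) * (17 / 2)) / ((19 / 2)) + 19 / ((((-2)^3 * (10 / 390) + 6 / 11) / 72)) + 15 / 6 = 33482437 / 8322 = 4023.36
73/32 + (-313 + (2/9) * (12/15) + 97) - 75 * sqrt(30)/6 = -307499/1440 - 25 * sqrt(30)/2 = -282.01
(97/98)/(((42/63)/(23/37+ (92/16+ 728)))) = 31627917/29008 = 1090.32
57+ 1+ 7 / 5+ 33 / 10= 627 / 10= 62.70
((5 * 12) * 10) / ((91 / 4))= 2400 / 91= 26.37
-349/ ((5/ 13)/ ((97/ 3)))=-440089/ 15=-29339.27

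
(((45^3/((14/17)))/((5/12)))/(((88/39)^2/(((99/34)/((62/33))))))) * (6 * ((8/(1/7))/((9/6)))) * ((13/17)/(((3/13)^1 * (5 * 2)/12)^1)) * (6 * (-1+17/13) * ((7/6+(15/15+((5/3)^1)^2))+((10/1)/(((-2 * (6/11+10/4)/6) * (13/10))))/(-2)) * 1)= 40990595257170/35309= 1160910681.62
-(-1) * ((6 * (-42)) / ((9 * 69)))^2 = 784 / 4761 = 0.16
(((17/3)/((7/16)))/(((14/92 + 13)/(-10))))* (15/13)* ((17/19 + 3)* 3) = -27776640/209209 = -132.77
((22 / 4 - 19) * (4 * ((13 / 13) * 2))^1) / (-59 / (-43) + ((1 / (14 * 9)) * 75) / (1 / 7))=-27864 / 1429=-19.50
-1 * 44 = -44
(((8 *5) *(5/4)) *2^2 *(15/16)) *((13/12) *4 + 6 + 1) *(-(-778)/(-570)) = -165325/57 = -2900.44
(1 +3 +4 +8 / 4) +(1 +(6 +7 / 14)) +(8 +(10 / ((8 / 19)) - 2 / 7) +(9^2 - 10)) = 3359 / 28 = 119.96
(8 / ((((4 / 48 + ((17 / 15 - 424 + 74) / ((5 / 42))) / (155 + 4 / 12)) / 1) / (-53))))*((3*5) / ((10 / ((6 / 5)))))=53347680 / 1312891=40.63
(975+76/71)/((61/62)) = 4296662/4331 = 992.07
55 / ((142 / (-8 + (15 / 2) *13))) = 9845 / 284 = 34.67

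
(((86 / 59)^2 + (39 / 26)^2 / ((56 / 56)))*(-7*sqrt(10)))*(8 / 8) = -426391*sqrt(10) / 13924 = -96.84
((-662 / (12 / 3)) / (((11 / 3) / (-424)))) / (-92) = -208.02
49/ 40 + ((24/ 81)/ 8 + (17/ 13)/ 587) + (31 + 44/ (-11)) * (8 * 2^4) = 28492974293/ 8241480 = 3457.26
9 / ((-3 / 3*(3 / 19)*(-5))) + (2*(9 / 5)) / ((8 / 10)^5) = 22.39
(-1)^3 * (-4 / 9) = 4 / 9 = 0.44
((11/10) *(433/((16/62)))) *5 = 147653/16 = 9228.31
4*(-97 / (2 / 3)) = -582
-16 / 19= -0.84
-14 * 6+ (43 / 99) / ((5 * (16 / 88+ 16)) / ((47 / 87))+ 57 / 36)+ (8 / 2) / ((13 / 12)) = -2940789664 / 36620337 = -80.30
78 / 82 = 39 / 41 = 0.95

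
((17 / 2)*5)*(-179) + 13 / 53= -806369 / 106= -7607.25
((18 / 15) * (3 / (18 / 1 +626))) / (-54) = -1 / 9660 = -0.00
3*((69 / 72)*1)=23 / 8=2.88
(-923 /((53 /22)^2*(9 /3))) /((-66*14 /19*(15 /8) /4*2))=3086512 /2654505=1.16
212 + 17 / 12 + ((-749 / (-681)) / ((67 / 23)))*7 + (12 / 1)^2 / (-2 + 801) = 216.24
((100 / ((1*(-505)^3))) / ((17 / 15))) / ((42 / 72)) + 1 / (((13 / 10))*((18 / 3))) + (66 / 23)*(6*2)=3801148077289 / 109977419643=34.56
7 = 7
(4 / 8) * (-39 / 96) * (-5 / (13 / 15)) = 75 / 64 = 1.17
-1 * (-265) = 265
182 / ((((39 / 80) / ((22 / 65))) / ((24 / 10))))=19712 / 65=303.26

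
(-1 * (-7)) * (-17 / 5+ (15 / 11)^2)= -6524 / 605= -10.78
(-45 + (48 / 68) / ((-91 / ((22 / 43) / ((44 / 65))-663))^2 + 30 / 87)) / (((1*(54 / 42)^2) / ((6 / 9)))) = -2420410441246 / 139380852951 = -17.37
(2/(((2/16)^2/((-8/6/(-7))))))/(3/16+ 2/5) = 40960/987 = 41.50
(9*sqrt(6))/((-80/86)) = -387*sqrt(6)/40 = -23.70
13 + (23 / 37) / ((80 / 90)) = 4055 / 296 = 13.70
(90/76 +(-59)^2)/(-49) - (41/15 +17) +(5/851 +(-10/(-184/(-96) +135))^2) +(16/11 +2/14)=-62948159144728153/705778310545770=-89.19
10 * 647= 6470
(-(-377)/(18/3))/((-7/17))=-6409/42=-152.60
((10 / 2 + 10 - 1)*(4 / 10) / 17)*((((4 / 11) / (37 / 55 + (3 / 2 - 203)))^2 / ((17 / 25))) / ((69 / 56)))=12544000 / 9731452895421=0.00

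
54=54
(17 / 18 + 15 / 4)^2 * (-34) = -485537 / 648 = -749.29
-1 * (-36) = 36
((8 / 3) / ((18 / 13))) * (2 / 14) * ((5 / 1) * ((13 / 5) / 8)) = 169 / 378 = 0.45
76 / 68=19 / 17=1.12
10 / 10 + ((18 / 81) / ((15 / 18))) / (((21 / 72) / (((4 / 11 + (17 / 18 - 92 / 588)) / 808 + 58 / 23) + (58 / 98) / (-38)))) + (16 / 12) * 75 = 774054542983 / 7493800545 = 103.29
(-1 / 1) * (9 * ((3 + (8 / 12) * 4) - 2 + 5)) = -78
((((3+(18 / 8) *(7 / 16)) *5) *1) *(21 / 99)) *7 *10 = 104125 / 352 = 295.81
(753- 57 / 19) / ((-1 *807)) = -250 / 269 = -0.93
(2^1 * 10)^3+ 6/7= 56006/7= 8000.86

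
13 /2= 6.50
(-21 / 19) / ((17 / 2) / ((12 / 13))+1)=-72 / 665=-0.11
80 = 80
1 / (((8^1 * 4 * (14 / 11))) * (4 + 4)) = 0.00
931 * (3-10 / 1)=-6517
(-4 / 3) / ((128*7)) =-1 / 672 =-0.00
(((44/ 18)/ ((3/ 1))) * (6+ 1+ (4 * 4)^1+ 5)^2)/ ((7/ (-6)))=-4928/ 9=-547.56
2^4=16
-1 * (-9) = 9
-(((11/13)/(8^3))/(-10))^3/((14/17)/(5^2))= 22627/165130755112960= 0.00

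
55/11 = 5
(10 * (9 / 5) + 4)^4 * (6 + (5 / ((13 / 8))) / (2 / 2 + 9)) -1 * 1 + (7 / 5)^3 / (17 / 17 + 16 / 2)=21610105834 / 14625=1477614.07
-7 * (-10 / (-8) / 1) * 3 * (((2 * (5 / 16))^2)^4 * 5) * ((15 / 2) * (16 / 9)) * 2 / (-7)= 48828125 / 4194304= 11.64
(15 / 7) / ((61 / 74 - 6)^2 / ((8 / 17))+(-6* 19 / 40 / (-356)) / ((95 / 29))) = 1462092000 / 38841247417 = 0.04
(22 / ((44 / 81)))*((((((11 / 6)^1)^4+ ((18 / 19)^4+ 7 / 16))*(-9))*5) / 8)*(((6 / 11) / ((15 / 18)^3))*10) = -193000076757 / 7167655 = -26926.53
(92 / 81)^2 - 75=-483611 / 6561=-73.71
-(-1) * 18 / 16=9 / 8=1.12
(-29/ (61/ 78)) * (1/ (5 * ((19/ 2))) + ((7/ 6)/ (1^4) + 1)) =-470119/ 5795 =-81.12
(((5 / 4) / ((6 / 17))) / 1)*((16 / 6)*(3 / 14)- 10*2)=-1445 / 21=-68.81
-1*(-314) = 314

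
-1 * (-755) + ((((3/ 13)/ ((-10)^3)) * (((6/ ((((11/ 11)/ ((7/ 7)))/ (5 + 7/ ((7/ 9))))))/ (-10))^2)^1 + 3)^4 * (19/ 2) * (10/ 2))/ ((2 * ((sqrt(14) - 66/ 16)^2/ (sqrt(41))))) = 755 + 34650656895085793103473712 * sqrt(574)/ 20291684894561767578125 + 26053618915433825496361863 * sqrt(41)/ 4058336978912353515625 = 82773.50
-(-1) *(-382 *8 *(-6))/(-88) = -2292/11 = -208.36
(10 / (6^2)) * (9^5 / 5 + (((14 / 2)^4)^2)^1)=14441527 / 9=1604614.11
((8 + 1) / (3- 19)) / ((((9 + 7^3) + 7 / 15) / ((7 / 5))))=-189 / 84592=-0.00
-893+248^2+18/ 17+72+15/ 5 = 1031680/ 17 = 60687.06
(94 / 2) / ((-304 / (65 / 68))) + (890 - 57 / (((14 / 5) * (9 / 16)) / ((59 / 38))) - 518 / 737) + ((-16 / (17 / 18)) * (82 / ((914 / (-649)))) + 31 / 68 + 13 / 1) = 1832.82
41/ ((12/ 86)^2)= 75809/ 36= 2105.81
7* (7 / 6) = 8.17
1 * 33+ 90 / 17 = 651 / 17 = 38.29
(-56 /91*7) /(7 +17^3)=-7 /7995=-0.00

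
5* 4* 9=180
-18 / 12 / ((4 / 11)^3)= -3993 / 128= -31.20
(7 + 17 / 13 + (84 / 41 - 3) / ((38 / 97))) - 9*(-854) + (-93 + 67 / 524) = 40324497743 / 5306548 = 7599.01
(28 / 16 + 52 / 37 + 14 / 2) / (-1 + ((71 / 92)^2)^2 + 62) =26918465472 / 162630123269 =0.17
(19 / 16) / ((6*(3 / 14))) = 133 / 144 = 0.92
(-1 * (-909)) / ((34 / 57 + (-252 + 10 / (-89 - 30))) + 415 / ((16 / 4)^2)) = -98651952 / 24478495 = -4.03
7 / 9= 0.78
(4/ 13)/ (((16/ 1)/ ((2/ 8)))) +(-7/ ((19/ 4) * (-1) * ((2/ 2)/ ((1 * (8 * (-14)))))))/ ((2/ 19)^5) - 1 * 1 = -2656463471/ 208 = -12771459.00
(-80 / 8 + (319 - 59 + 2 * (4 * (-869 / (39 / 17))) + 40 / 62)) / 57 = -3360674 / 68913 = -48.77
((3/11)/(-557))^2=9/37540129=0.00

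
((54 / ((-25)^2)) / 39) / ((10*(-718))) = -9 / 29168750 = -0.00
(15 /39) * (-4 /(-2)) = 10 /13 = 0.77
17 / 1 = 17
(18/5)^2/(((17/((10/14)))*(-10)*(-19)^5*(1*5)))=162/36831972625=0.00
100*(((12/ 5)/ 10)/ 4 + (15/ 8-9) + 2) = -1013/ 2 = -506.50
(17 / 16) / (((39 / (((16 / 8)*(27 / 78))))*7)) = 51 / 18928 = 0.00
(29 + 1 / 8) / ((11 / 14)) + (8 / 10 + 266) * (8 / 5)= 510343 / 1100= 463.95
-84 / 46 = -42 / 23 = -1.83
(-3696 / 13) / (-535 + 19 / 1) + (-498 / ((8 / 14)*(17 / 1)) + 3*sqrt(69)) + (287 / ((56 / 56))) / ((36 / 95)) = 731.57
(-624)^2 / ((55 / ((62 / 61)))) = 24141312 / 3355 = 7195.62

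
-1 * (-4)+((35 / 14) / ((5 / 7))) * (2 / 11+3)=333 / 22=15.14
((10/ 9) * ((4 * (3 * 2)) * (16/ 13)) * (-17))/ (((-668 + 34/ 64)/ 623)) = 433807360/ 833001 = 520.78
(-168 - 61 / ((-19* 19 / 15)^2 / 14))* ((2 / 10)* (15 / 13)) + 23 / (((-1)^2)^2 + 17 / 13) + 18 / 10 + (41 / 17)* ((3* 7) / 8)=-72619624373 / 3456112920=-21.01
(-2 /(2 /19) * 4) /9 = -76 /9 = -8.44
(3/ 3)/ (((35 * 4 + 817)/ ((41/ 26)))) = 41/ 24882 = 0.00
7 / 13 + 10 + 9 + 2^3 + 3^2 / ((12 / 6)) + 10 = 1093 / 26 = 42.04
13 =13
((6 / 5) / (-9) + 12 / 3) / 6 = 29 / 45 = 0.64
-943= -943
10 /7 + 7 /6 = 109 /42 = 2.60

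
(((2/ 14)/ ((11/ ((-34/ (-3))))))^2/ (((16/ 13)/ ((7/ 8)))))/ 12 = 3757/ 2927232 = 0.00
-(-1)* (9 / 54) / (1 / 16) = 8 / 3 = 2.67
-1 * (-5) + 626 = 631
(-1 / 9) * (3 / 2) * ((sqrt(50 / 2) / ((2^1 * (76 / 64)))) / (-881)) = 20 / 50217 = 0.00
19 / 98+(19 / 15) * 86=160417 / 1470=109.13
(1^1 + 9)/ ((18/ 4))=20/ 9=2.22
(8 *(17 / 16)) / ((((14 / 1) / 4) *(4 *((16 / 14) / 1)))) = 17 / 32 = 0.53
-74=-74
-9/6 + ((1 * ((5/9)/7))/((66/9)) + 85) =19291/231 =83.51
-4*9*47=-1692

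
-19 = -19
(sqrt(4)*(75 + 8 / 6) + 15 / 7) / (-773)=-3251 / 16233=-0.20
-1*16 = -16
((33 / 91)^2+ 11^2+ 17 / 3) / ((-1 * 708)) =-3150047 / 17588844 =-0.18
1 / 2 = 0.50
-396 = -396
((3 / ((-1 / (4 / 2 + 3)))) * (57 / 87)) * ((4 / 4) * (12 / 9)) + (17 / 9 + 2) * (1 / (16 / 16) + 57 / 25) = -454 / 1305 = -0.35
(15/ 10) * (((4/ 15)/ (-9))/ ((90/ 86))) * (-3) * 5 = 86/ 135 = 0.64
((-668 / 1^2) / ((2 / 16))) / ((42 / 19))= -50768 / 21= -2417.52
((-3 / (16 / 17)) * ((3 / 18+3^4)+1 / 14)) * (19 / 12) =-275519 / 672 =-410.00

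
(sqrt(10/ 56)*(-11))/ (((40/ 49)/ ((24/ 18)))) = -77*sqrt(35)/ 60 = -7.59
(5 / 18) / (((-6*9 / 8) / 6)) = -20 / 81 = -0.25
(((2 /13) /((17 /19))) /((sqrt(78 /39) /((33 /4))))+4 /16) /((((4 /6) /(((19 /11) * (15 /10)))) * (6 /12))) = 171 /88+9747 * sqrt(2) /1768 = 9.74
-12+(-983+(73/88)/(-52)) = -4553193/4576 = -995.02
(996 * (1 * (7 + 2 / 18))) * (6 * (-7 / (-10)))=148736 / 5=29747.20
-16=-16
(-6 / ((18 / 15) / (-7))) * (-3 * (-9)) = 945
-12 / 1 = -12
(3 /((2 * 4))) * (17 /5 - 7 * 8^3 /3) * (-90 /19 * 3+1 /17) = 81679199 /12920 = 6321.92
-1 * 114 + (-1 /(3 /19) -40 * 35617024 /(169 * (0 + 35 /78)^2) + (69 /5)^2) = -153865286038 /3675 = -41868105.04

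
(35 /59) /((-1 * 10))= -7 /118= -0.06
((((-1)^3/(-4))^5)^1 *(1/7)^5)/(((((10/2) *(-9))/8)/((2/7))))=-1/338829120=-0.00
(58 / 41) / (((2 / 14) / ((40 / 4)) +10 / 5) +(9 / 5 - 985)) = -4060 / 2816003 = -0.00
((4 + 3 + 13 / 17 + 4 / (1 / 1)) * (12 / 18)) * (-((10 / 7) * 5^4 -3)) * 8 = -19932800 / 357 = -55834.17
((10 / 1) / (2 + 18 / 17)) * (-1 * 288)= -12240 / 13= -941.54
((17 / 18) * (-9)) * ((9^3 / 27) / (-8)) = 459 / 16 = 28.69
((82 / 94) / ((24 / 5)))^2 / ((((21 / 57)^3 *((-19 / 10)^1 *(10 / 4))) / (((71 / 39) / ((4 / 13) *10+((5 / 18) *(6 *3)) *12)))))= -5254355 / 1309283136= -0.00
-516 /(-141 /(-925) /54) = -8591400 /47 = -182795.74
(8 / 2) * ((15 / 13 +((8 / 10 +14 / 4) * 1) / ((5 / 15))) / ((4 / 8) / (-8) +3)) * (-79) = -4618656 / 3055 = -1511.84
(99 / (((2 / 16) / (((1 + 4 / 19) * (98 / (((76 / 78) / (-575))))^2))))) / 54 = 407301792397500 / 6859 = 59382095407.13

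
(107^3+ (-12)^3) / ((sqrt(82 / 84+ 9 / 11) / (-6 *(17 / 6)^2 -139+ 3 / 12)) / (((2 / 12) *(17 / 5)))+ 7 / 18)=906802599711600 *sqrt(382998) / 5480039062853+ 17256628955607432930 / 5480039062853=3251403.90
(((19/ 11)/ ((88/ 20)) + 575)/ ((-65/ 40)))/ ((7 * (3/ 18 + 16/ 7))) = -20.63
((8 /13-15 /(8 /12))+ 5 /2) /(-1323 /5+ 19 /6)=7560 /101959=0.07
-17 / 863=-0.02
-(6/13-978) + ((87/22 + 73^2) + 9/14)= 6311.14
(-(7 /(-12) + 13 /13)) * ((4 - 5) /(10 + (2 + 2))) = 5 /168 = 0.03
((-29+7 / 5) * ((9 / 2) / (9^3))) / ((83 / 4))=-0.01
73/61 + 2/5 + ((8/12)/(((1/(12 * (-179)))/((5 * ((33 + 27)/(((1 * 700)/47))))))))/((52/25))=-13865.99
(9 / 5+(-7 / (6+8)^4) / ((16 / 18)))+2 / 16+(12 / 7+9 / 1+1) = 2994051 / 219520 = 13.64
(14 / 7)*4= 8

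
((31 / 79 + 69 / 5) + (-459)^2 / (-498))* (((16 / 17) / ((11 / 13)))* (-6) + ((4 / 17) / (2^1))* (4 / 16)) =13324107293 / 4904636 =2716.64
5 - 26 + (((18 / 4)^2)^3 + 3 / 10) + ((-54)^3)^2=7934374265301 / 320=24794919579.07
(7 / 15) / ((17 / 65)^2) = 5915 / 867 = 6.82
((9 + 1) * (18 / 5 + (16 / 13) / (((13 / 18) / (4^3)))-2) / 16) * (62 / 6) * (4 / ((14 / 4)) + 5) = 15581437 / 3549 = 4390.37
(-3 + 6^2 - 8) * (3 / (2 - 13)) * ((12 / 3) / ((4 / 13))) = -975 / 11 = -88.64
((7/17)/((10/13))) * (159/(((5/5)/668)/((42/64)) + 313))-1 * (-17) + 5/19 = 62171809117/3545567770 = 17.54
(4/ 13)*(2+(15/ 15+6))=36/ 13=2.77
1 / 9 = 0.11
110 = 110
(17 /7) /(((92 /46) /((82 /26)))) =697 /182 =3.83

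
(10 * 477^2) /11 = 2275290 /11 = 206844.55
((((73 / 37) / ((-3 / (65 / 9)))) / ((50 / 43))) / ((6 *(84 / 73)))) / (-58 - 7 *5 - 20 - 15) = 2978911 / 644474880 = 0.00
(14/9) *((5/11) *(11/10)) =7/9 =0.78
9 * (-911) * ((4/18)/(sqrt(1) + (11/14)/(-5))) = -127540/59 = -2161.69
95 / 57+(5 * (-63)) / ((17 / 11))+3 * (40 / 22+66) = 728 / 561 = 1.30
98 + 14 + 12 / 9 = 340 / 3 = 113.33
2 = 2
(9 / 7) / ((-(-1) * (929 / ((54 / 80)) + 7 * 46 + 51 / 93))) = 7533 / 9953531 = 0.00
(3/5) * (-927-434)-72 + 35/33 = -146444/165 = -887.54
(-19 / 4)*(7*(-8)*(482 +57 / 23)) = 2964038 / 23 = 128871.22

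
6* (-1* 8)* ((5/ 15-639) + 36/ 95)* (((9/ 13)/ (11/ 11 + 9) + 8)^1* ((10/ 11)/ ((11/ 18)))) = 54957798144/ 149435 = 367770.59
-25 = -25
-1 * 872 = -872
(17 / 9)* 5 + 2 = 103 / 9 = 11.44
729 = 729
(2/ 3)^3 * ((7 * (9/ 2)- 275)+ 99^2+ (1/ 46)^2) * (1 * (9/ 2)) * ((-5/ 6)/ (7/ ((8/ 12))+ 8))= -101118355/ 176157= -574.02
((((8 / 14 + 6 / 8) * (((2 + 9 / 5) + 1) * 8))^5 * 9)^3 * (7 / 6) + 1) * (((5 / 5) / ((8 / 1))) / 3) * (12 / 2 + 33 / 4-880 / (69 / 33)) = -25072451423781265315959949798936778340052509965245528381 / 45700578150958007812500000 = -548624381533249352827347500000.00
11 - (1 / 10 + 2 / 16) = 431 / 40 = 10.78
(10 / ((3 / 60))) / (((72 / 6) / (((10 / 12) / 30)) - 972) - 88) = -50 / 157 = -0.32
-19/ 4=-4.75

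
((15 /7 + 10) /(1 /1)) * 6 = 72.86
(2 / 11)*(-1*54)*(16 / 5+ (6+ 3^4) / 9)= -6948 / 55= -126.33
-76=-76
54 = 54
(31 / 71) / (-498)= -31 / 35358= -0.00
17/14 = 1.21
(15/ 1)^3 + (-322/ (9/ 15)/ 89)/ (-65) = 11714947/ 3471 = 3375.09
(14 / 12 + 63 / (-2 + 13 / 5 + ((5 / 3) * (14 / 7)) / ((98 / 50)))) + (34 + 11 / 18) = 961247 / 15219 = 63.16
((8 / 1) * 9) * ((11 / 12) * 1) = 66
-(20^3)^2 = -64000000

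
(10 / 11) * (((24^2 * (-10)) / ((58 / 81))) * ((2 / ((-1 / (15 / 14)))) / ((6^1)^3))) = 162000 / 2233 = 72.55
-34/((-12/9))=51/2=25.50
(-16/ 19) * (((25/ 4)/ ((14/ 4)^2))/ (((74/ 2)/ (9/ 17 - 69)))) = 465600/ 585599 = 0.80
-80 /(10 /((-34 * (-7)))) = -1904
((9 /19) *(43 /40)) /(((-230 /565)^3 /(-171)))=5025610251 /3893440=1290.79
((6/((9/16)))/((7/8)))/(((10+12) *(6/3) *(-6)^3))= -8/6237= -0.00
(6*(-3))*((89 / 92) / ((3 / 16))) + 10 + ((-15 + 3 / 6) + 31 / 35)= -155339 / 1610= -96.48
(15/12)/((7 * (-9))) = -5/252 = -0.02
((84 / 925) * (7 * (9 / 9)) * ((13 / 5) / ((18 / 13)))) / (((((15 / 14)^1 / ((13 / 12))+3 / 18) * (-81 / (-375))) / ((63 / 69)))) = 4.37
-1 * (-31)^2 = -961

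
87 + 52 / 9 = 835 / 9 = 92.78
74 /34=37 /17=2.18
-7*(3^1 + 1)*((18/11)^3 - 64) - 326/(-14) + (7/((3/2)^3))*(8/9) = 3836270651/2264031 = 1694.44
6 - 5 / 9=49 / 9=5.44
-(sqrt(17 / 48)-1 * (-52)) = -52-sqrt(51) / 12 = -52.60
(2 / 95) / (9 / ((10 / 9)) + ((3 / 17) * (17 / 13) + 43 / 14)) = 91 / 49286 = 0.00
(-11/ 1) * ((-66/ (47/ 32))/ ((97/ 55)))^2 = -148424601600/ 20784481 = -7141.13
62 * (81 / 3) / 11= 1674 / 11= 152.18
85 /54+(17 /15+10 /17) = 15127 /4590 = 3.30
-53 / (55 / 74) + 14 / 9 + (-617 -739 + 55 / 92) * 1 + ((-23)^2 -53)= -43224551 / 45540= -949.16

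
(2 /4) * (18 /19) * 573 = 5157 /19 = 271.42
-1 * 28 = -28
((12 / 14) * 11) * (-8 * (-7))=528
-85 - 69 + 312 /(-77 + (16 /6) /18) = -327974 /2075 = -158.06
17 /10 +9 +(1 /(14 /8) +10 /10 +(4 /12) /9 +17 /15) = 13.44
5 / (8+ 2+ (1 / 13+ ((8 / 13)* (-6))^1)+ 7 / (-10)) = 650 / 739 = 0.88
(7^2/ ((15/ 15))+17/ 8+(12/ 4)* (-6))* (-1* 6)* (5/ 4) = -3975/ 16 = -248.44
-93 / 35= -2.66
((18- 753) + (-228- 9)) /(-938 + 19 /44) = 1.04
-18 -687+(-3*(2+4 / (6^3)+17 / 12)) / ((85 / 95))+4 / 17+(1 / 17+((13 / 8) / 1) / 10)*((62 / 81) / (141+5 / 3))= -716.28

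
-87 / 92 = -0.95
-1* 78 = -78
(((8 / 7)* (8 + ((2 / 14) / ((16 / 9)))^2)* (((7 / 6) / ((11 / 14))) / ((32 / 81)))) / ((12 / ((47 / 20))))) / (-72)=-4720351 / 50462720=-0.09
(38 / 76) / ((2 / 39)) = 39 / 4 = 9.75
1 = 1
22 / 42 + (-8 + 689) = 14312 / 21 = 681.52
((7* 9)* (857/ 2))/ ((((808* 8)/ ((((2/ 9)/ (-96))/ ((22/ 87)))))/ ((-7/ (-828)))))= -0.00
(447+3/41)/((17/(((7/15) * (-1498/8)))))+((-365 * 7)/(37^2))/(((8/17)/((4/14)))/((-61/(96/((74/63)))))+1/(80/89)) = -397832157907219/173246324182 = -2296.34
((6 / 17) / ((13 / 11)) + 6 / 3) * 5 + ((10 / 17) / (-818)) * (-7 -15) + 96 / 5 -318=-129839716 / 451945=-287.29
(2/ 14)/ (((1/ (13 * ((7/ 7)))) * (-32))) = -13/ 224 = -0.06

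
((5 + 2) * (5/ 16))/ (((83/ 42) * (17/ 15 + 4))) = 1575/ 7304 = 0.22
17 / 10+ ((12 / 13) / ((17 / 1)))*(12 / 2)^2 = 3.65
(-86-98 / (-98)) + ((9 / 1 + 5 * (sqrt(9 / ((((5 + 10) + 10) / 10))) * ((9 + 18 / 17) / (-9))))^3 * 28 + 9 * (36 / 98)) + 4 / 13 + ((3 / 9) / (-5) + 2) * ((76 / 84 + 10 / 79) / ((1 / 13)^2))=69148420963484 / 654450615-163936332 * sqrt(10) / 4913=140.27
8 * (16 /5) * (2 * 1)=256 /5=51.20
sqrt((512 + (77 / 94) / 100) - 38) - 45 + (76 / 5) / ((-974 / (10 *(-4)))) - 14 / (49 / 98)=-35247 / 487 + sqrt(418833638) / 940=-50.60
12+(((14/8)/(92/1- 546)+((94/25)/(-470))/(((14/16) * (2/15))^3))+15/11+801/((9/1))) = 666826949/6851768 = 97.32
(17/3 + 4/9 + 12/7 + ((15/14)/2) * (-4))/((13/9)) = 358/91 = 3.93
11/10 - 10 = -89/10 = -8.90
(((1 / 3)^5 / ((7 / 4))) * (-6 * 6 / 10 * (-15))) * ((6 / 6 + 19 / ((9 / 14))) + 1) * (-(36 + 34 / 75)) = -6211648 / 42525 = -146.07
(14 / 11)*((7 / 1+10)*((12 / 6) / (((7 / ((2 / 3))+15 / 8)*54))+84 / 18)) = 2970716 / 29403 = 101.03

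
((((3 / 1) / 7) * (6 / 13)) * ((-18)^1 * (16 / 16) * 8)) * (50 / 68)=-32400 / 1547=-20.94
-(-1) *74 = 74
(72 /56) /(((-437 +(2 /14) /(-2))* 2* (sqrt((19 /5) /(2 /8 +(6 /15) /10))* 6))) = -3* sqrt(2755) /2325220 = -0.00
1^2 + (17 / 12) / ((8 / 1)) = 113 / 96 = 1.18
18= 18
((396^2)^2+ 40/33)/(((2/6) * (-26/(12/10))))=-3404943395.61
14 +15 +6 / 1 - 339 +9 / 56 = -17015 / 56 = -303.84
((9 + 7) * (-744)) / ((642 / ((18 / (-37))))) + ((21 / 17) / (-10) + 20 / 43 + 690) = 20239740443 / 28940290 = 699.36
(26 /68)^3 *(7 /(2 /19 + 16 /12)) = 876603 /3222928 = 0.27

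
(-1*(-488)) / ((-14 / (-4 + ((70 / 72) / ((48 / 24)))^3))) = 88457137 / 653184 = 135.42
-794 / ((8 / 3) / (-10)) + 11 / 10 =2978.60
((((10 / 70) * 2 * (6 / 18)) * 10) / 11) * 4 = 80 / 231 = 0.35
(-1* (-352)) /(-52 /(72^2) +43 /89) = 3691008 /4961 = 744.00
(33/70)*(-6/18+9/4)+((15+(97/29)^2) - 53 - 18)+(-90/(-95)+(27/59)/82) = -464904087327/10822896280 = -42.96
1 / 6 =0.17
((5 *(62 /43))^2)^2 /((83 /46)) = 424819660000 /283760483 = 1497.11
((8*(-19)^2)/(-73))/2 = -1444/73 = -19.78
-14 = -14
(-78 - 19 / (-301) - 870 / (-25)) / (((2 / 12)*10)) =-194763 / 7525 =-25.88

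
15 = 15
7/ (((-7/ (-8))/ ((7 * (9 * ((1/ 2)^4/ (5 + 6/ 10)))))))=45/ 8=5.62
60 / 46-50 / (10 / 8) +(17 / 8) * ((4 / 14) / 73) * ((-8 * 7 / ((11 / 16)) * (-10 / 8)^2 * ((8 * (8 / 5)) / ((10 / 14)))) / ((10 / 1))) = -3748518 / 92345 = -40.59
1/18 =0.06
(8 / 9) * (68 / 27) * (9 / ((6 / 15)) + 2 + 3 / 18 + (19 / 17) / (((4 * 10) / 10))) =40712 / 729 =55.85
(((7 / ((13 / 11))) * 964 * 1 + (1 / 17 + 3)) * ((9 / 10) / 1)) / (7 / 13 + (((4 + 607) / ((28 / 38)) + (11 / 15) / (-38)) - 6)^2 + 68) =4522489671420 / 596111405366471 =0.01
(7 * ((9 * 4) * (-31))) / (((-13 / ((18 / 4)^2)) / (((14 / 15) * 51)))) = 37649934 / 65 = 579229.75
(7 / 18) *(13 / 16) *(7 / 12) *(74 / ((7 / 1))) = 3367 / 1728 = 1.95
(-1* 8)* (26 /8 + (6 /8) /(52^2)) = -35155 /1352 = -26.00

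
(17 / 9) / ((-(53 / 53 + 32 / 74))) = -629 / 477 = -1.32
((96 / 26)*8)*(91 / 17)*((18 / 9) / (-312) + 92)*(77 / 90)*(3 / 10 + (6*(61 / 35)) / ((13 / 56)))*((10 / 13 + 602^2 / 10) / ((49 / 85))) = 389719098749728 / 10985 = 35477387232.57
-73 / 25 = -2.92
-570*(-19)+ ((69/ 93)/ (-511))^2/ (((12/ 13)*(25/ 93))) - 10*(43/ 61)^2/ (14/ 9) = 32610953911725817/ 3012056847100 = 10826.81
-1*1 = -1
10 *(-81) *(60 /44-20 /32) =-26325 /44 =-598.30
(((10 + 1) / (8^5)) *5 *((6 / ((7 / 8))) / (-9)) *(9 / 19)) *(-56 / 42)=55 / 68096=0.00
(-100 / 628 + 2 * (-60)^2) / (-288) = -1130375 / 45216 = -25.00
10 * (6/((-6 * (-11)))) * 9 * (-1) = -90/11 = -8.18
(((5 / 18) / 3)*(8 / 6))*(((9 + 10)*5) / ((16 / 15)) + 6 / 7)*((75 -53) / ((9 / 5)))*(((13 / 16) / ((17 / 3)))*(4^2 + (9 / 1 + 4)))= 38670775 / 68544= 564.17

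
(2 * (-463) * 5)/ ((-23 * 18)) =2315/ 207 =11.18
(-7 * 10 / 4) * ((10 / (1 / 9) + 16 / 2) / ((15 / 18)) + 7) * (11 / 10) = -47971 / 20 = -2398.55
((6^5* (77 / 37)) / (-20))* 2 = -299376 / 185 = -1618.25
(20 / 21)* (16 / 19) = 320 / 399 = 0.80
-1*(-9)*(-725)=-6525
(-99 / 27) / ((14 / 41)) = -451 / 42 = -10.74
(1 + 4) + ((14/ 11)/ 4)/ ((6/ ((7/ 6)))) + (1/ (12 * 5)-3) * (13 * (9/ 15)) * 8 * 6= -22015583/ 19800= -1111.90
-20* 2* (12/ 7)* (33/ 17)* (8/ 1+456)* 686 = -42369204.71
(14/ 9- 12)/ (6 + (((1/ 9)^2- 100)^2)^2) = -449599086/ 4302546987907927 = -0.00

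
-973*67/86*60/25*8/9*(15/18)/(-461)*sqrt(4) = 1043056/178407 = 5.85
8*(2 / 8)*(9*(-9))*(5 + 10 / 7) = -7290 / 7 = -1041.43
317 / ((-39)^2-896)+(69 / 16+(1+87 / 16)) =28143 / 2500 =11.26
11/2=5.50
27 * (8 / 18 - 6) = -150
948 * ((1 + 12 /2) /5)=6636 /5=1327.20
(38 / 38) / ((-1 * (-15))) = 0.07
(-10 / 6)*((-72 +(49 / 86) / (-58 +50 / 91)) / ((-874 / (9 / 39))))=-0.03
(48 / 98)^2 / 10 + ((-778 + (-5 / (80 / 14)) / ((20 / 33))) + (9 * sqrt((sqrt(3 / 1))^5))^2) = -59884379 / 76832 + 729 * sqrt(3) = 483.25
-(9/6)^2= -2.25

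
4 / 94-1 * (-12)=566 / 47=12.04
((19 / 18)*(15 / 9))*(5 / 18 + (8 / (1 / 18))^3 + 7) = 5106045085 / 972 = 5253132.80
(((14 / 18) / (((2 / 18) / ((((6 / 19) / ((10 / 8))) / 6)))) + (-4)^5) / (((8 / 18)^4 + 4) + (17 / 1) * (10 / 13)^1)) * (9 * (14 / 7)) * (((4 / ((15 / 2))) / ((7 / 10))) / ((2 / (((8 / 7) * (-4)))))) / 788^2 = 0.00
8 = 8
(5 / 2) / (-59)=-5 / 118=-0.04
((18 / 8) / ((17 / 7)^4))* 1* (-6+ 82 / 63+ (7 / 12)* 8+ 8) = 86093 / 167042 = 0.52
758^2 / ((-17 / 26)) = -14938664 / 17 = -878744.94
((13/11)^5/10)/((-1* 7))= -371293/11273570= -0.03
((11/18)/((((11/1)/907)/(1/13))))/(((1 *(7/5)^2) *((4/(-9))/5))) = -113375/5096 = -22.25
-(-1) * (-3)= -3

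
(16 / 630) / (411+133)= 1 / 21420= 0.00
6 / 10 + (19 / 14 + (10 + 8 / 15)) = 2623 / 210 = 12.49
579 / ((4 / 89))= 51531 / 4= 12882.75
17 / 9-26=-217 / 9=-24.11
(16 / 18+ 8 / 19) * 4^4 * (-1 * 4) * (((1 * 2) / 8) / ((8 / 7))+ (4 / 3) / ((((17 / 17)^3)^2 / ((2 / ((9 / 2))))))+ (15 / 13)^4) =-457040718848 / 131866137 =-3465.94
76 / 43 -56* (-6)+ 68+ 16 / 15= 262408 / 645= 406.83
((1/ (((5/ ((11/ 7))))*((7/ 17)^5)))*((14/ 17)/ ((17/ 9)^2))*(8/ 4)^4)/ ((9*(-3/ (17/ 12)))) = -432344/ 84035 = -5.14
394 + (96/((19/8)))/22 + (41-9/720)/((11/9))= 7179109/16720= 429.37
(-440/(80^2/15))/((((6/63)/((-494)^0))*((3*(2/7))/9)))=-113.70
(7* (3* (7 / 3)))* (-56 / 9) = -2744 / 9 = -304.89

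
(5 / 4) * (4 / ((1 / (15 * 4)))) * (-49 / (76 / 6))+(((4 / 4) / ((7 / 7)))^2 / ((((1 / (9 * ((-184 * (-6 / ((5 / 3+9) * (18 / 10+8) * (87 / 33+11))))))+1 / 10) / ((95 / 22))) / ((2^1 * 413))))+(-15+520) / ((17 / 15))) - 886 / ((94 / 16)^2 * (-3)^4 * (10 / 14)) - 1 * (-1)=66974211577912796 / 4805865641385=13935.93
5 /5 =1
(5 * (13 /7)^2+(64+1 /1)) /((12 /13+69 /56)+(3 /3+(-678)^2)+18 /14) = 83824 /468514459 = 0.00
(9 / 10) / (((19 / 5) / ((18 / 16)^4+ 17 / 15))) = 0.65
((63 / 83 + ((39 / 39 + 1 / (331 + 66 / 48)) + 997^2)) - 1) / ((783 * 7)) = 73124990818 / 403213419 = 181.36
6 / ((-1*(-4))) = 3 / 2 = 1.50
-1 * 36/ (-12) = 3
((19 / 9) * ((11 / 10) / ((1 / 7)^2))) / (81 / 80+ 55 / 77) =573496 / 8703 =65.90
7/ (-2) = -7/ 2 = -3.50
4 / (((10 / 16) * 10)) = 16 / 25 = 0.64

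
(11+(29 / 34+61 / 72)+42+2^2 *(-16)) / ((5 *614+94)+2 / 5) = -56915 / 19366128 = -0.00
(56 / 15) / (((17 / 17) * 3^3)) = 56 / 405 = 0.14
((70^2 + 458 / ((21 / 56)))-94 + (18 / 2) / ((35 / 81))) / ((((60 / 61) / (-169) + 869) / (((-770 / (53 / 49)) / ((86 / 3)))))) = -172.84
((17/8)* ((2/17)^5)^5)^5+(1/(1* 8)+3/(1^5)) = 112670591441686379805213585203729684120423382948235964442502020236857789654979836641313384672664489065596010556849511393081352105380300723399978680217/36054589261339641537668347265193498918535482543435508621600646475794492689593547725220283095252636500990723378191840322716043211432013971970342476808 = 3.12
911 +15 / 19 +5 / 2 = 34743 / 38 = 914.29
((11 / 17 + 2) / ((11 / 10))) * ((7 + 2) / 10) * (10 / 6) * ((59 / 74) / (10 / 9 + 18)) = 358425 / 2380136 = 0.15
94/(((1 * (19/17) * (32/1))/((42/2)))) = 16779/304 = 55.19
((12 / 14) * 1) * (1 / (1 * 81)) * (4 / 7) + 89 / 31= 117995 / 41013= 2.88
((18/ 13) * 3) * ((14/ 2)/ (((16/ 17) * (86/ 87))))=279531/ 8944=31.25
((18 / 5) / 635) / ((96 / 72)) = 27 / 6350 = 0.00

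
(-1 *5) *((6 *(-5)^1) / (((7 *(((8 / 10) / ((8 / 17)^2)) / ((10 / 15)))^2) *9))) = 1280000 / 15785469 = 0.08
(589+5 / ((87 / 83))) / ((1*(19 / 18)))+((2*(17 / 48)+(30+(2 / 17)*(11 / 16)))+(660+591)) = 207307627 / 112404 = 1844.31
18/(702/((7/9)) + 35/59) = 7434/373007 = 0.02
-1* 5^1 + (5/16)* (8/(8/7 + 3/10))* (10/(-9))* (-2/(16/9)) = -1145/404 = -2.83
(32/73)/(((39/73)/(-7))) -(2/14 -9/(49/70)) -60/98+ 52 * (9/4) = 235738/1911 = 123.36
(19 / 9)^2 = 361 / 81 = 4.46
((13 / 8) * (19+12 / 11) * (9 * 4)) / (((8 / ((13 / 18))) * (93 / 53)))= 60.47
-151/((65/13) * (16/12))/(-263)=0.09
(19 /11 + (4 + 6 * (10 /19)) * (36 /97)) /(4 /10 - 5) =-444365 /466279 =-0.95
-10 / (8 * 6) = -5 / 24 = -0.21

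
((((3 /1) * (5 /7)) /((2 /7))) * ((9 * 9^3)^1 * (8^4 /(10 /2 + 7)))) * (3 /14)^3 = 56687040 /343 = 165268.34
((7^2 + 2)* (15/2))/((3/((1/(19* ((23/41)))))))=11.96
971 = 971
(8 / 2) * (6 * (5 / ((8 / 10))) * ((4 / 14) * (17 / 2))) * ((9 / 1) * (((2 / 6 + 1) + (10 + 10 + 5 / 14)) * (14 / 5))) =1393830 / 7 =199118.57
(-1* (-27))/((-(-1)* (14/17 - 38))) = -459/632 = -0.73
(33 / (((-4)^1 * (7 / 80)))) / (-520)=33 / 182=0.18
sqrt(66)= 8.12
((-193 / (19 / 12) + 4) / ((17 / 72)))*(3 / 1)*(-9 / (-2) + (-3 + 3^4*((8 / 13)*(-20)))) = 6261131520 / 4199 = 1491100.62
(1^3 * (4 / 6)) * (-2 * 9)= -12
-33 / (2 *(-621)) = 11 / 414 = 0.03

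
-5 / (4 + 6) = -1 / 2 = -0.50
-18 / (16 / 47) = -52.88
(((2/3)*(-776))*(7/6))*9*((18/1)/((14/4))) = -27936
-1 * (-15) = 15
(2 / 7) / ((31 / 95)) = 190 / 217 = 0.88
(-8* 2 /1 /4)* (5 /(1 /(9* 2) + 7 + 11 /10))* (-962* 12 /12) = 865800 /367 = 2359.13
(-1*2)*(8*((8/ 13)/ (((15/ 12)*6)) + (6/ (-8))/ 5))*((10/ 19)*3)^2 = 12720/ 4693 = 2.71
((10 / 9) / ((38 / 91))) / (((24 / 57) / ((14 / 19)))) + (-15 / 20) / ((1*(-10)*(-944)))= 30065887 / 6456960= 4.66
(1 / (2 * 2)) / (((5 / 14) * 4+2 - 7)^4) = 2401 / 1562500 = 0.00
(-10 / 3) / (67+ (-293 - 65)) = 10 / 873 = 0.01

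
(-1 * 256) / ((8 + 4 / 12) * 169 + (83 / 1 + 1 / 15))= -0.17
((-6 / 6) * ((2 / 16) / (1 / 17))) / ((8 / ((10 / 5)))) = -17 / 32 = -0.53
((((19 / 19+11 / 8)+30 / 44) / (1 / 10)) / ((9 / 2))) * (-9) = -1345 / 22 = -61.14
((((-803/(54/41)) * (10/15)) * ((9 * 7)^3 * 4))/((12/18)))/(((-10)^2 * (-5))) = 304899903/250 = 1219599.61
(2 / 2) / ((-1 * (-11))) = 1 / 11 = 0.09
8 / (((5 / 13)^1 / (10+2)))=1248 / 5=249.60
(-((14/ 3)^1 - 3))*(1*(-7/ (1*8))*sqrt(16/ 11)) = 35*sqrt(11)/ 66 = 1.76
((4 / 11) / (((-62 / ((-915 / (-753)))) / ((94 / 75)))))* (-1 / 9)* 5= 0.00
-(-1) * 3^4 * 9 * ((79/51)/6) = 6399/34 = 188.21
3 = 3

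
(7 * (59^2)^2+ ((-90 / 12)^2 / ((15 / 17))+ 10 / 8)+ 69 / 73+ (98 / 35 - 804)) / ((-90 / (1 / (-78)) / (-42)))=-216717122909 / 427050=-507474.82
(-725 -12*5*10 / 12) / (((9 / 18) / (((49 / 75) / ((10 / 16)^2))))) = -194432 / 75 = -2592.43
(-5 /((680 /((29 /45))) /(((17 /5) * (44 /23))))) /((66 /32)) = -232 /15525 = -0.01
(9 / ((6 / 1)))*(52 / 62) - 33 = -984 / 31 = -31.74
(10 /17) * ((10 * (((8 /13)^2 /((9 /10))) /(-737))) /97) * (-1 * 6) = 128000 /616163691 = 0.00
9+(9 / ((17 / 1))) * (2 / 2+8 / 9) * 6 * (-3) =-9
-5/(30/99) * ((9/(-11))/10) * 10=27/2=13.50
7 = 7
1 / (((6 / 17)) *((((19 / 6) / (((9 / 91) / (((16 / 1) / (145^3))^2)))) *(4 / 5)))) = 7109997508828125 / 1770496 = 4015822407.30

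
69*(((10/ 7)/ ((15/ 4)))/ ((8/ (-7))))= -23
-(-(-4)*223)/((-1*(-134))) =-446/67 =-6.66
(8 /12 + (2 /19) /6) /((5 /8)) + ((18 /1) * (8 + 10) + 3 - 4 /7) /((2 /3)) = 652681 /1330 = 490.74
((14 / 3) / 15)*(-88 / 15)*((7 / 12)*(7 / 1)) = -15092 / 2025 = -7.45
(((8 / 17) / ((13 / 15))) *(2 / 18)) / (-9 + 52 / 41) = -1640 / 210171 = -0.01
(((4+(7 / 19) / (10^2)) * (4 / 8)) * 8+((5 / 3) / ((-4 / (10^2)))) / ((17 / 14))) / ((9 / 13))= -5762809 / 218025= -26.43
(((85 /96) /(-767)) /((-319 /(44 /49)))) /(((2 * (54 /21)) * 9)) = 85 /1210730976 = 0.00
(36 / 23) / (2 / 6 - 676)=-108 / 46621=-0.00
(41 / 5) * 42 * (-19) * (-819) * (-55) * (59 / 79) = -17390631258 / 79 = -220134572.89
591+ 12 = 603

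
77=77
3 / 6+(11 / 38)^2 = 843 / 1444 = 0.58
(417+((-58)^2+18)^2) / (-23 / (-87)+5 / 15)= 995135667 / 52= 19137224.37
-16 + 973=957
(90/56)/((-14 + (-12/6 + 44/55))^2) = 1125/161728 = 0.01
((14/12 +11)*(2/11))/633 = 0.00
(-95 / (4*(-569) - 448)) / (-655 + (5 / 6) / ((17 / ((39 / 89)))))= -28747 / 539887266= -0.00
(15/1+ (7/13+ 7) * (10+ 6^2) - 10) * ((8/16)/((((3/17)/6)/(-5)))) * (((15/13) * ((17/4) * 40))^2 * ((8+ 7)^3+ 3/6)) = -8531759413068750/2197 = -3883367962252.50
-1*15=-15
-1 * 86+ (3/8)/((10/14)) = -3419/40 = -85.48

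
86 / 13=6.62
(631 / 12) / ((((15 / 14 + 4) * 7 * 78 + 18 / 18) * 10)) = 631 / 332400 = 0.00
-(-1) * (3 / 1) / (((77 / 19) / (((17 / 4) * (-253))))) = -22287 / 28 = -795.96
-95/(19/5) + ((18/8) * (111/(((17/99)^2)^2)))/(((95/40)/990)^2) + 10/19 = 1504861870064650365/30151081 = 49910710334.55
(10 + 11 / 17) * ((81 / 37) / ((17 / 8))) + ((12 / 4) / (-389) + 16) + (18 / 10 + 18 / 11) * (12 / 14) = 6841891649 / 228776735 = 29.91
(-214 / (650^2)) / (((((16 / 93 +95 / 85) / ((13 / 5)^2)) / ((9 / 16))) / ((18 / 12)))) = -0.00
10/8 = 5/4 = 1.25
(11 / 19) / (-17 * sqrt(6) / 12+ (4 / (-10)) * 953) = -0.00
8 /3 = 2.67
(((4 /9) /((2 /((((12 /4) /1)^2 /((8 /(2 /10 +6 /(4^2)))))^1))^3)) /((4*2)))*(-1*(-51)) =0.10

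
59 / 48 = 1.23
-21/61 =-0.34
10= 10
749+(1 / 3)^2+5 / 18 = 13489 / 18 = 749.39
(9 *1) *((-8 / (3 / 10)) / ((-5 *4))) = 12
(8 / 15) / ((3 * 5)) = 8 / 225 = 0.04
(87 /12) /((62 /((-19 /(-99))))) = 551 /24552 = 0.02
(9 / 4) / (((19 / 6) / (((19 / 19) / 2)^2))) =0.18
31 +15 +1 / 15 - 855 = -12134 / 15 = -808.93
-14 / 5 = -2.80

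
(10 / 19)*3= 30 / 19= 1.58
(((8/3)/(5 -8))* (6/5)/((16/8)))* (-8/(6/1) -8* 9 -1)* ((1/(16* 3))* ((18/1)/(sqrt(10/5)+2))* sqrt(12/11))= -223* sqrt(66)/165+446* sqrt(33)/165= 4.55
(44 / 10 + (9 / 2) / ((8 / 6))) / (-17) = -311 / 680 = -0.46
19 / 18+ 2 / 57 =373 / 342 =1.09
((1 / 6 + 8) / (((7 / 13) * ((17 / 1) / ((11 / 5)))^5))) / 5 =14655641 / 133111593750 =0.00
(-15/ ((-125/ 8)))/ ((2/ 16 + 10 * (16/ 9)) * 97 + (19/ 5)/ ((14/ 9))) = 12096/ 21911555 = 0.00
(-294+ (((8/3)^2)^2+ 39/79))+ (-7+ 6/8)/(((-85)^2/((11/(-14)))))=-25158977203/103561416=-242.94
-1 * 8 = -8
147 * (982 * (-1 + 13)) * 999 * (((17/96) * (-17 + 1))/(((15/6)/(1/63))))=-155654856/5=-31130971.20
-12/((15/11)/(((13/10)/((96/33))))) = -1573/400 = -3.93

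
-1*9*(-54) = 486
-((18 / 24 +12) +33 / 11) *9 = -567 / 4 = -141.75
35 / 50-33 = -323 / 10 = -32.30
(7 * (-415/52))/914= -2905/47528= -0.06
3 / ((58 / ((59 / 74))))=177 / 4292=0.04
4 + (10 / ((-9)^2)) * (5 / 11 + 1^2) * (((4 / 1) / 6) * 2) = 11332 / 2673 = 4.24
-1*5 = -5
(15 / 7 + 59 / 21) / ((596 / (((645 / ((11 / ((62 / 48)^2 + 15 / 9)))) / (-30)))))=-1073839 / 19825344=-0.05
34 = 34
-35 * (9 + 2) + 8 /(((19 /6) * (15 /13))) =-36367 /95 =-382.81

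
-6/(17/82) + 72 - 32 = 188/17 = 11.06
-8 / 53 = -0.15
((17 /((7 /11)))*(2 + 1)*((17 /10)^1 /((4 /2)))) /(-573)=-3179 /26740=-0.12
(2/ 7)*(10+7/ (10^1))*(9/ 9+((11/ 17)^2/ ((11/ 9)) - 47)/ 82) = 546449/ 414715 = 1.32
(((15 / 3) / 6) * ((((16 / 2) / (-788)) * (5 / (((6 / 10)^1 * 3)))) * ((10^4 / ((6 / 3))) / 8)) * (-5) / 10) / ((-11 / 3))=-78125 / 39006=-2.00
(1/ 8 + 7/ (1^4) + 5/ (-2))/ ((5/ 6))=111/ 20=5.55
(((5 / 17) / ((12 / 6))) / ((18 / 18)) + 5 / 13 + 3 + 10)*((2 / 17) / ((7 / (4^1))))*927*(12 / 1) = 266130576 / 26299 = 10119.42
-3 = -3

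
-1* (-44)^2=-1936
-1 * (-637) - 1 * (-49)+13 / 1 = 699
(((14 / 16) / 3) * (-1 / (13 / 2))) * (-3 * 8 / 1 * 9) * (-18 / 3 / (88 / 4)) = -378 / 143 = -2.64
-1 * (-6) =6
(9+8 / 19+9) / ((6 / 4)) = 700 / 57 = 12.28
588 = 588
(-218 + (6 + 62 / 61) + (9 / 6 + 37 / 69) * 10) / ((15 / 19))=-3048835 / 12627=-241.45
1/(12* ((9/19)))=19/108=0.18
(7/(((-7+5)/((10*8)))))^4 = 6146560000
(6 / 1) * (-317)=-1902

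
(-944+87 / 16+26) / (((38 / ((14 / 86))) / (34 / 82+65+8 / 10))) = -693678909 / 2679760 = -258.86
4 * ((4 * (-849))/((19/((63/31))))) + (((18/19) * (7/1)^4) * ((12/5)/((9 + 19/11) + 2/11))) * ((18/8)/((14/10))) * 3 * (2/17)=-117062631/100130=-1169.11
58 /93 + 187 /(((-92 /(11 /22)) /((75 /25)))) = -41501 /17112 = -2.43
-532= -532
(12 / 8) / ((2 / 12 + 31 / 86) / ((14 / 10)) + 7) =2709 / 13322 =0.20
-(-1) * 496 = 496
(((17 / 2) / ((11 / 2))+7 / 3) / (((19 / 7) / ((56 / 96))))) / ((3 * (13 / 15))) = 7840 / 24453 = 0.32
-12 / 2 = -6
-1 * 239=-239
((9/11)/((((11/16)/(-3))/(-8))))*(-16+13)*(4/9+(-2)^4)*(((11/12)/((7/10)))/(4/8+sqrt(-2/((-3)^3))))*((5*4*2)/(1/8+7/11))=-2455142400/8911+545587200*sqrt(6)/8911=-125545.07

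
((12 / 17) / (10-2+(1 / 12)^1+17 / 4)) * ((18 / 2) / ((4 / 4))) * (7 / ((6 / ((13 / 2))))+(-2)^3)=-135 / 629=-0.21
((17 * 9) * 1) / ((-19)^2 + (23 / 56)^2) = 28224 / 66625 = 0.42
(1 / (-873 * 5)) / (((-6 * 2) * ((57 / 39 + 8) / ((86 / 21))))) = 559 / 67648770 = 0.00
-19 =-19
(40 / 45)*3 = 2.67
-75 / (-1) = 75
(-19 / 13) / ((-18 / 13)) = 19 / 18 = 1.06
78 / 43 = 1.81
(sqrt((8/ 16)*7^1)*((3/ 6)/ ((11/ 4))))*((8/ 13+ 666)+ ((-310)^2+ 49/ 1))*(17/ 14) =21396251*sqrt(14)/ 2002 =39988.73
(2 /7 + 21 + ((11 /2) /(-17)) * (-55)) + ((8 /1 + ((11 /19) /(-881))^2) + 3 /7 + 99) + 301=29842635274145 /66686200798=447.51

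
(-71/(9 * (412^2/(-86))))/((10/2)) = 3053/3819240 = 0.00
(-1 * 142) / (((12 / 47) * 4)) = -3337 / 24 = -139.04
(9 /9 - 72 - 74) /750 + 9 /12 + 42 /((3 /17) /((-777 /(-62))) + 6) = 1497499 /198600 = 7.54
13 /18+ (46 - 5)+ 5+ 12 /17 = 47.43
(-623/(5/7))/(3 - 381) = 2.31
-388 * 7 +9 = -2707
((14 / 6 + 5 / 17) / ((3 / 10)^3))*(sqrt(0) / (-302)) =0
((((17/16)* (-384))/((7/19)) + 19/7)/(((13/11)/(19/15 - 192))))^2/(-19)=-3117191657918371/1863225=-1673008712.27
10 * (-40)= -400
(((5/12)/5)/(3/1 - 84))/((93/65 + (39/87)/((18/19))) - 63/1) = 1885/111941406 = 0.00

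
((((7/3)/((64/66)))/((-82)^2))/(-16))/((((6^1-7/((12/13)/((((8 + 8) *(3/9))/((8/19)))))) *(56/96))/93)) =27621/697574656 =0.00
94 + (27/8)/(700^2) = 368480027/3920000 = 94.00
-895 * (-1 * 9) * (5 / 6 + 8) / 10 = 28461 / 4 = 7115.25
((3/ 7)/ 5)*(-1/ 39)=-1/ 455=-0.00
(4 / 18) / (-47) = -2 / 423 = -0.00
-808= -808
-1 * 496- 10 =-506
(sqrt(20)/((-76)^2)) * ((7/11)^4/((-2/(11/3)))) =-2401 * sqrt(5)/23063568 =-0.00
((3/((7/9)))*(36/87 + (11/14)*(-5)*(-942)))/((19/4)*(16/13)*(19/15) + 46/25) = 19778735925/12808894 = 1544.14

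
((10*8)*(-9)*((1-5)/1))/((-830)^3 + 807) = -2880/571786193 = -0.00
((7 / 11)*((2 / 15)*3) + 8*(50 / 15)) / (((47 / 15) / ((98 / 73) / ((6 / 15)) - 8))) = -39.90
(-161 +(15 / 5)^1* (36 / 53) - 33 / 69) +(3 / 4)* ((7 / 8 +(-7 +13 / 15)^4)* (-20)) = -704306063717 / 32913000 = -21399.02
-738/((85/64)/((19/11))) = -897408/935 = -959.79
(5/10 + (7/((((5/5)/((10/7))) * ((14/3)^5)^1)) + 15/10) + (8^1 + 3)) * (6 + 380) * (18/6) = 2024804109/134456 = 15059.23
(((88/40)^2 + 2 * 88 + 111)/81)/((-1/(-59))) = 143488/675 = 212.57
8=8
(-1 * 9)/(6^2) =-1/4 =-0.25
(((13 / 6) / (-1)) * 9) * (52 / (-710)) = 507 / 355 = 1.43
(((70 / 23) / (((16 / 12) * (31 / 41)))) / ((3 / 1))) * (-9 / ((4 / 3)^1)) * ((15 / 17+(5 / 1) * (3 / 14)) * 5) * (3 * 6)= -3736125 / 3128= -1194.41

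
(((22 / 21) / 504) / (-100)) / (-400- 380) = 11 / 412776000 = 0.00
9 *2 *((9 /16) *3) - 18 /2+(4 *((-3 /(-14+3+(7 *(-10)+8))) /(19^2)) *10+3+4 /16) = 24.63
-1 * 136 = -136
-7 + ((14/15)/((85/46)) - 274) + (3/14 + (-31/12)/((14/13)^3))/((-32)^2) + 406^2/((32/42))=216066.75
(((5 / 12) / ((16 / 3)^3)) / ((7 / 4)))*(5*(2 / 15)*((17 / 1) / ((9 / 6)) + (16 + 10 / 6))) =435 / 14336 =0.03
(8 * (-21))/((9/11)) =-616/3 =-205.33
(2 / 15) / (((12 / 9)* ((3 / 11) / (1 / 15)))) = 11 / 450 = 0.02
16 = 16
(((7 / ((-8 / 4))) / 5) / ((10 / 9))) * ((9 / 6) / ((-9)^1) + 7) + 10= 1139 / 200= 5.70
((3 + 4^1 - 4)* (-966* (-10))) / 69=420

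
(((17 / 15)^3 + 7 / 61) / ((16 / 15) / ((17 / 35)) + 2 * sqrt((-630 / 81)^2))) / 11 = 2748203 / 341706750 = 0.01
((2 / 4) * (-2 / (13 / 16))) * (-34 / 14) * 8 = 2176 / 91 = 23.91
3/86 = 0.03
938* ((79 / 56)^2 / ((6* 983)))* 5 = 2090735 / 1321152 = 1.58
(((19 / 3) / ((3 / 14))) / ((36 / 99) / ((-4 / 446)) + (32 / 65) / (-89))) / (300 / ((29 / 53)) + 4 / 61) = -0.00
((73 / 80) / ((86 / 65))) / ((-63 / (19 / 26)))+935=162105173 / 173376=934.99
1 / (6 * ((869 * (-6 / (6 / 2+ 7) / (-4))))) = 10 / 7821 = 0.00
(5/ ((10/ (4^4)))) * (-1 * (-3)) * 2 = 768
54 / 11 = 4.91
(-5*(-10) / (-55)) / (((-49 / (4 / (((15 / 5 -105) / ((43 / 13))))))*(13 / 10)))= -8600 / 4645641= -0.00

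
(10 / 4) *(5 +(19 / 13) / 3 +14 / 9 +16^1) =6740 / 117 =57.61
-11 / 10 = -1.10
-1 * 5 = -5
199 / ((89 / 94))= 18706 / 89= 210.18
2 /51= 0.04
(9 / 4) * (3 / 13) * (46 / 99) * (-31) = -2139 / 286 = -7.48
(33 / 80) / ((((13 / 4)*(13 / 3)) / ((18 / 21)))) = 297 / 11830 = 0.03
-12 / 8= -3 / 2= -1.50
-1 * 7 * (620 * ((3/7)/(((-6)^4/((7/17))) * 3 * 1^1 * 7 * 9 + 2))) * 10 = -9300/297433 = -0.03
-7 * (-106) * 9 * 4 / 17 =26712 / 17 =1571.29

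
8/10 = 4/5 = 0.80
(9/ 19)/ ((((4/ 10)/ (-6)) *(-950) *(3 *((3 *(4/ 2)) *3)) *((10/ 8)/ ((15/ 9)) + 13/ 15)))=3/ 35017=0.00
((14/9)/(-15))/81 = -14/10935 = -0.00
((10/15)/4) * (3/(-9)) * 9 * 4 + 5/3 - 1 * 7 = -22/3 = -7.33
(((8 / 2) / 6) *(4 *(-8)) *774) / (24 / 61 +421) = -1007232 / 25705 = -39.18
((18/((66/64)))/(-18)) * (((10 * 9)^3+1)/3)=-235636.69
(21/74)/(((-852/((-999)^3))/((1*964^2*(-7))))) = -153375115030326/71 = -2160212887751.07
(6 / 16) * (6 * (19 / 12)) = 57 / 16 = 3.56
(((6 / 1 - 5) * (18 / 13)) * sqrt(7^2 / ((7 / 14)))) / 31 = 126 * sqrt(2) / 403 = 0.44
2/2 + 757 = 758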